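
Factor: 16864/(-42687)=-1 * 2^5 * 3^(-4)=-32/81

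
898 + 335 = 1233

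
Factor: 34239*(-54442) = -1*2^1*3^1*101^1*113^1*163^1*167^1 = -1864039638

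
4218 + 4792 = 9010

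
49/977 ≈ 0.0502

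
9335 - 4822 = 4513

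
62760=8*7845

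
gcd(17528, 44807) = 7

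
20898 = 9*2322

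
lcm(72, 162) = 648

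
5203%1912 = 1379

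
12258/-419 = -29 - 107/419 ≈ -29.26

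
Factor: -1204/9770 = -1*2^1*5^(-1)*7^1*43^1*977^(-1) = -602/4885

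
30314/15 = 2020 + 14/15 ≈ 2020.93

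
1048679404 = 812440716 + 236238688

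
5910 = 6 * 985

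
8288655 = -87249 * (-95)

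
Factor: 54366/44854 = 3^1*13^1*17^1*547^(-1) = 663/547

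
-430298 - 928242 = -1358540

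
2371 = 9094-6723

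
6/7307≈0.000821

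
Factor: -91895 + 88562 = -1*3^1*11^1*101^1 = -3333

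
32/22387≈0.00143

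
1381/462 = 2 + 457/462 ≈ 2.99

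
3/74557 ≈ 0.0000402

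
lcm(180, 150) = 900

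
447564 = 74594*6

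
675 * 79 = 53325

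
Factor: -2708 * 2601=-1 * 2^2 * 3^2 * 17^2 * 677^1=-7043508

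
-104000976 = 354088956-458089932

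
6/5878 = 3/2939 ≈ 0.00102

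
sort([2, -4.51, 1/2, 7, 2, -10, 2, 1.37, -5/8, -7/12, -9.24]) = [-10, -9.24, -4.51, -5/8, -7/12, 1/2, 1.37, 2, 2, 2, 7]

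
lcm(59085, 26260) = 236340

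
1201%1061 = 140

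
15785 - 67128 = -51343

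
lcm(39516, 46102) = 276612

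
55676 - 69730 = -14054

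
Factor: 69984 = 2^5*3^7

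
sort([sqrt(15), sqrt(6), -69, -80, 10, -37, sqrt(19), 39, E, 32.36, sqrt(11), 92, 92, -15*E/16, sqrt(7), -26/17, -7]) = [-80, -69, -37, -7, -15*E/16, -26/17, sqrt(6), sqrt(7), E, sqrt(11), sqrt(15), sqrt(19), 10, 32.36, 39, 92, 92]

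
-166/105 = -1 - 61/105 ≈ -1.58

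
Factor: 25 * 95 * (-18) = -1 * 2^1 * 3^2 * 5^3 * 19^1 = -42750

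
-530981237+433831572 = -97149665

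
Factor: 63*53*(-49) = -1*3^2*7^3*53^1 = -163611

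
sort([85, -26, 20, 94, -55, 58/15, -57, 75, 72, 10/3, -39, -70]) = [-70, -57, -55, -39, -26, 10/3, 58/15, 20, 72, 75, 85, 94]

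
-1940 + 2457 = 517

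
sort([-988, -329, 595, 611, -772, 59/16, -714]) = [-988, -772, -714, -329, 59/16, 595, 611]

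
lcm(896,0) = 0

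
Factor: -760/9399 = -1*2^3*3^(-1)*5^1*13^(-1)*19^1*241^(-1)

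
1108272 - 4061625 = -2953353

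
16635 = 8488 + 8147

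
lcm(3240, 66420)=132840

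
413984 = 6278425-5864441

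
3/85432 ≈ 0.0000351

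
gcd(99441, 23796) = 9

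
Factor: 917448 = 2^3*3^1*7^1*43^1*127^1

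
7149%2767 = 1615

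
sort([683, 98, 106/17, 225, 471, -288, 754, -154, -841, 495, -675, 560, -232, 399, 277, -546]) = [-841, -675, -546, -288, -232, -154, 106/17, 98, 225, 277, 399, 471, 495, 560, 683, 754]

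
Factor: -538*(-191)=2^1*191^1*269^1=102758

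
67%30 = 7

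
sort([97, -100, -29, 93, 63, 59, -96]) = [-100, -96, -29, 59, 63, 93, 97]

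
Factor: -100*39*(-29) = 2^2*3^1*5^2*13^1*29^1 = 113100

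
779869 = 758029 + 21840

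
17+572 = 589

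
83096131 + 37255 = 83133386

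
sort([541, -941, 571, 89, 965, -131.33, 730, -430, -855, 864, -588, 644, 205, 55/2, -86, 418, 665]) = [-941, -855, -588, -430, -131.33, -86, 55/2, 89, 205, 418, 541, 571, 644, 665, 730, 864, 965]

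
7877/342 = 23 + 11/342 ≈ 23.03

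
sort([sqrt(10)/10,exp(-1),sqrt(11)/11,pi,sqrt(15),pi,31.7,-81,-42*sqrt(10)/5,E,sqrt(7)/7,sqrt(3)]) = [-81,-42*sqrt(10)/5,sqrt(11)/11,sqrt(10)/10,exp(-1),sqrt(7)/7,sqrt(3),E,pi,pi,sqrt(15),31.7]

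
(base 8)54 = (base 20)24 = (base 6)112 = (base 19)26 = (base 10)44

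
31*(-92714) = -2874134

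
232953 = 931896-698943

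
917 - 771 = 146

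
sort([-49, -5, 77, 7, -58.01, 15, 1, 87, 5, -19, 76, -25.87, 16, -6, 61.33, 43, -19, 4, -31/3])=[-58.01, -49, -25.87, -19, -19, -31/3, -6, -5, 1, 4, 5, 7, 15, 16, 43, 61.33, 76, 77, 87]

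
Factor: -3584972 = -1*2^2*47^1*19069^1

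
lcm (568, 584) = 41464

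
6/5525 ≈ 0.00109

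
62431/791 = 78 + 733/791 ≈ 78.93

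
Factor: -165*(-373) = 3^1*5^1*11^1*373^1 = 61545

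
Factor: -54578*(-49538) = 2^2*17^1*29^1*31^1*47^1*941^1 = 2703684964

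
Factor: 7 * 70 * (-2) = -1 * 2^2 * 5^1 * 7^2 = -980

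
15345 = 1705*9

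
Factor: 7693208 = 2^3*31^1*67^1*463^1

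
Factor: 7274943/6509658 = 2^(-1)*3^1*13^2*4783^1*1084943^(-1) = 2424981/2169886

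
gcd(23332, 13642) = 38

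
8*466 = 3728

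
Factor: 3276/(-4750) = -1 * 2^1 * 3^2 * 5^(-3) * 7^1 * 13^1 * 19^(-1) = -1638/2375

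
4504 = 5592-1088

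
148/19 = 7+15/19 ≈ 7.79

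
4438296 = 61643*72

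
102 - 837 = -735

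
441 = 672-231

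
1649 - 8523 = -6874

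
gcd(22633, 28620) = 1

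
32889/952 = 34 + 521/952 ≈ 34.55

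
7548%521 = 254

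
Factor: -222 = -1*2^1*3^1*37^1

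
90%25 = 15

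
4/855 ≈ 0.00468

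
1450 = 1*1450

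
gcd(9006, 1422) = 474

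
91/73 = 1+18/73 ≈ 1.25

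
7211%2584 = 2043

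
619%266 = 87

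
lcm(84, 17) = 1428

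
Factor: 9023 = 7^1 * 1289^1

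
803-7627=-6824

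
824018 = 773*1066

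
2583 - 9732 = -7149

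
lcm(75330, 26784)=1205280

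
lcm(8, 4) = 8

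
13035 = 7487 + 5548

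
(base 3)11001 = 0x6d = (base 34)37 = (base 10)109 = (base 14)7b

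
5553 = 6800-1247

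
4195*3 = 12585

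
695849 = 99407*7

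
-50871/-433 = 117 + 210/433 ≈ 117.48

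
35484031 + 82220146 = 117704177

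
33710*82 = 2764220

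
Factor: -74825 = -1 * 5^2 * 41^1 * 73^1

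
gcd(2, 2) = 2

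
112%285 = 112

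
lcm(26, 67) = 1742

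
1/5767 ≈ 0.000173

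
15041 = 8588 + 6453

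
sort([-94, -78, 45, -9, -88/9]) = [-94, -78, -88/9, -9, 45]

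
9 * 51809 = 466281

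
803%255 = 38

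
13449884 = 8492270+4957614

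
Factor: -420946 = -1*2^1*23^1*9151^1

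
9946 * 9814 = 97610044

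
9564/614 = 15 + 177/307≈15.58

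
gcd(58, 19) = 1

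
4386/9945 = 86/195 ≈ 0.441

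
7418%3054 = 1310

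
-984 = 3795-4779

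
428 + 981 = 1409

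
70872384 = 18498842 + 52373542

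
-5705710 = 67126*(-85)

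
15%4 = 3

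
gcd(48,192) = 48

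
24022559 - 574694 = 23447865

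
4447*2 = 8894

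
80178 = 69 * 1162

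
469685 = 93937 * 5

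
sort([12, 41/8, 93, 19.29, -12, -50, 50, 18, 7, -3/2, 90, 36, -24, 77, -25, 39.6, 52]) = [-50, -25, -24, -12, -3/2, 41/8, 7, 12, 18, 19.29, 36, 39.6, 50, 52, 77, 90, 93]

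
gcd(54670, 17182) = 1562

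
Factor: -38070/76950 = -1 * 5^(-1) * 19^(-1) * 47^1 = -47/95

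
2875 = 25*115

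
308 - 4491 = -4183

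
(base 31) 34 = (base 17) 5c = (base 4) 1201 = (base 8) 141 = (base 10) 97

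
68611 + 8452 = 77063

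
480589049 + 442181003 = 922770052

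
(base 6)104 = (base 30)1a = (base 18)24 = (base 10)40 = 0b101000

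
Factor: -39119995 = -1 * 5^1 * 1549^1 * 5051^1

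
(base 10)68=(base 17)40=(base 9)75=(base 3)2112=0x44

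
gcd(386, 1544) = 386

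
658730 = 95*6934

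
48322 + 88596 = 136918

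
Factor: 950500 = 2^2 * 5^3 * 1901^1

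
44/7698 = 22/3849≈0.00572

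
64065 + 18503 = 82568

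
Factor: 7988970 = 2^1*3^1*5^1*11^1*43^1*563^1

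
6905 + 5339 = 12244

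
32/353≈0.0907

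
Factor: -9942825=-1 * 3^1 * 5^2 * 37^1 * 3583^1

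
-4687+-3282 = -7969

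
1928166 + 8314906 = 10243072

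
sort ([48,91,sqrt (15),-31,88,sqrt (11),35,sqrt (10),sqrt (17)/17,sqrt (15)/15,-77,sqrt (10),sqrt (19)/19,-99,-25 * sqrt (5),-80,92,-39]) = [-99,-80,-77,-25 * sqrt (5),-39,-31,sqrt (19)/19,sqrt (17)/17,sqrt (15)/15,sqrt (10),sqrt (10),sqrt (11),sqrt (15),35,48,88,91,92]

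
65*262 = 17030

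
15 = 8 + 7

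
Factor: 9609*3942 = 2^1*3^4*73^1*3203^1 = 37878678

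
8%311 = 8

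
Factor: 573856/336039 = 2^5 * 3^(-1) * 11^(-1) * 17^(-1) * 79^1 * 227^1 * 599^(-1)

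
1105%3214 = 1105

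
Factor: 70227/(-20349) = -1 * 3^3 * 7^(-1) * 17^1 * 19^(-1) = -459/133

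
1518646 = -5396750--6915396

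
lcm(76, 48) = 912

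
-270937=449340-720277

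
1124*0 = 0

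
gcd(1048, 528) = 8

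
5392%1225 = 492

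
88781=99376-10595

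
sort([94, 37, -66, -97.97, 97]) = [-97.97, -66, 37, 94, 97]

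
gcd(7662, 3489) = 3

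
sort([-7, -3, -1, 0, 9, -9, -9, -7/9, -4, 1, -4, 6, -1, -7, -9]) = [-9, -9, -9, -7, -7, -4, -4, -3, -1, -1, -7/9, 0, 1, 6, 9]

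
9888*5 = 49440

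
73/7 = 10+3/7 ≈ 10.43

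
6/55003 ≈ 0.000109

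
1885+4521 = 6406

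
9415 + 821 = 10236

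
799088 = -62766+861854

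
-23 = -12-11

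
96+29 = 125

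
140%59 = 22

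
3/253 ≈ 0.0119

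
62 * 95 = 5890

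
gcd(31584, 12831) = 987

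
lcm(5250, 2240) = 168000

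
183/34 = 5+13/34 ≈ 5.38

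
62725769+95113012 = 157838781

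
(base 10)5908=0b1011100010100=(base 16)1714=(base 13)28c6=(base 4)1130110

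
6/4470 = 1/745≈0.00134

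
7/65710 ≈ 0.000107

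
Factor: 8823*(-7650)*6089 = -1*2^1*3^3*5^2*17^2*173^1*6089^1 = -410982839550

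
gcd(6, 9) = 3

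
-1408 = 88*(-16)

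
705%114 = 21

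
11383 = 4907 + 6476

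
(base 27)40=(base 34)36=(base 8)154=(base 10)108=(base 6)300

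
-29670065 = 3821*(-7765)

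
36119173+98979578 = 135098751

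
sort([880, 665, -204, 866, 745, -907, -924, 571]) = [-924, -907, -204, 571, 665, 745, 866, 880]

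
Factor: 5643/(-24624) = -1 * 2^(-4) * 3^(-1) * 11^1 = -11/48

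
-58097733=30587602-88685335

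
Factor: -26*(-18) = 2^2*3^2*13^1 = 468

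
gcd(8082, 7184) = 898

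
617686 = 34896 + 582790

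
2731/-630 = -4 - 211/630 ≈ -4.33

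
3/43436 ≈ 0.0000691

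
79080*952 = 75284160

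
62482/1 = 62482 = 62482.00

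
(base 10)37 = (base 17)23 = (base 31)16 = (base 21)1g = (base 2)100101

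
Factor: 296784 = 2^4 * 3^4 * 229^1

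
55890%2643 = 387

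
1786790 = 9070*197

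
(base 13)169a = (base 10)3338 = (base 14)1306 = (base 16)d0a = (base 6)23242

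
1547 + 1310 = 2857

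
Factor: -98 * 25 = -1 * 2^1 * 5^2 * 7^2 = -2450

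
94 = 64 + 30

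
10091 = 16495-6404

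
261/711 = 29/79 ≈ 0.367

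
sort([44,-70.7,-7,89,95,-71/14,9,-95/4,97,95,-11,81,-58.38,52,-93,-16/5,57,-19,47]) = [-93,-70.7,-58.38,-95/4,-19,-11,-7,-71/14,-16/5,9,44,47,52,57,81,89,95,95,97]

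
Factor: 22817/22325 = 5^(-2) * 19^(-1) * 47^(-1) * 22817^1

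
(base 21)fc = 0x147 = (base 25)d2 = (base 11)278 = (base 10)327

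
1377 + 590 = 1967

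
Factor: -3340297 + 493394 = -1 * 19^1 * 149837^1 = -2846903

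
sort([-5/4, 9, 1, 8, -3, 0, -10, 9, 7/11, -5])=[-10, -5, -3, -5/4, 0, 7/11, 1, 8, 9, 9]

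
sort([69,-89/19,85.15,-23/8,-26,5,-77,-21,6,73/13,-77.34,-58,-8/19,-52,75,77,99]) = [-77.34,-77,-58,-52,-26,-21,-89/19,-23/8,-8/19,5,73/13,6,69,75,77,85.15,99]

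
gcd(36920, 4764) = 4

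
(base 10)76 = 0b1001100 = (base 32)2c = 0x4c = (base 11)6a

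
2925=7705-4780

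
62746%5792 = 4826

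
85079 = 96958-11879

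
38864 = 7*5552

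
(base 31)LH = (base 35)J3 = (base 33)K8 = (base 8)1234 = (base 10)668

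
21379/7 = 3054 + 1/7 ≈ 3054.14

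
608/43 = 14 + 6/43 ≈ 14.14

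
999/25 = 39 + 24/25 = 39.96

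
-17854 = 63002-80856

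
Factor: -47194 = -1*2^1*7^1*3371^1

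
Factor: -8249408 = -1*2^6*157^1*821^1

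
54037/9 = 6004 + 1/9 ≈ 6004.11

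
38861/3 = 12953 + 2/3 ≈ 12953.67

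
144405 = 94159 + 50246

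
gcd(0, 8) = 8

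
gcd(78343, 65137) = 1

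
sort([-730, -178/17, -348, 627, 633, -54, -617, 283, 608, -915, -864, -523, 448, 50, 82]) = [-915, -864, -730, -617, -523, -348, -54, -178/17, 50, 82, 283, 448, 608, 627, 633]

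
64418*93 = 5990874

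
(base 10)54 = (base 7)105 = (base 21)2c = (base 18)30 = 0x36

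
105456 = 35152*3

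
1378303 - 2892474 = -1514171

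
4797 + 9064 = 13861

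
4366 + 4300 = 8666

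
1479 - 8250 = -6771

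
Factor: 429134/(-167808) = -1 * 2^(-6) * 3^(-1) * 491^1 = -491/192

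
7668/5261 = 1 + 2407/5261 ≈ 1.46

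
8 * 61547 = 492376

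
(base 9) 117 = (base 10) 97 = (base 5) 342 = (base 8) 141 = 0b1100001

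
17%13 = 4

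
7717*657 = 5070069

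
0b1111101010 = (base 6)4350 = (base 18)31c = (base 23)1kd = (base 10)1002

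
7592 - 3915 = 3677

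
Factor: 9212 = 2^2 * 7^2 * 47^1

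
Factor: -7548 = -1*2^2*3^1*17^1*37^1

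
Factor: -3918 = -1 * 2^1 * 3^1 * 653^1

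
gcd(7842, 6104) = 2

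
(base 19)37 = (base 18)3a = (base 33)1v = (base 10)64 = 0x40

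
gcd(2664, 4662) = 666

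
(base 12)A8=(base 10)128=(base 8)200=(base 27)4K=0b10000000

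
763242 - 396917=366325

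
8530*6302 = 53756060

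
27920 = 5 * 5584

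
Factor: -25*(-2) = 2^1*5^2 = 50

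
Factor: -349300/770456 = -1 * 2^(-1) * 5^2 * 7^1 * 193^(-1) = -175/386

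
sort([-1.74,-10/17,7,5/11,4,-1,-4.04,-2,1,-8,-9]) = [-9,-8,-4.04,-2,-1.74,-1,-10/17,5/11,1,4,7]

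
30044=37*812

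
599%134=63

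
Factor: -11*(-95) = 5^1*11^1*19^1 = 1045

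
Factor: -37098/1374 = -1 * 3^3 = -27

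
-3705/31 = -119 - 16/31 ≈ -119.52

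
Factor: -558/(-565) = 2^1*3^2*5^(-1)*31^1*113^(-1)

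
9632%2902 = 926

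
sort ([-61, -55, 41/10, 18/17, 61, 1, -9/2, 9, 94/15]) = [-61, -55, -9/2, 1, 18/17, 41/10, 94/15, 9, 61]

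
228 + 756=984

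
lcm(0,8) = 0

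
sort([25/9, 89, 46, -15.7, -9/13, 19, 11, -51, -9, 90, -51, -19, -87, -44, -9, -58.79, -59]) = [-87, -59, -58.79, -51, -51, -44, -19, -15.7, -9, -9, -9/13, 25/9, 11, 19, 46, 89, 90]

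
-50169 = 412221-462390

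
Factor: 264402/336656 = 2^(-3) * 3^2 * 37^1 * 53^(-1) = 333/424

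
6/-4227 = -2/1409 ≈ -0.00142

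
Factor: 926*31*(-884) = -1*2^3*13^1*17^1*31^1*463^1 = -25376104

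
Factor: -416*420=-1*2^7*3^1*5^1*7^1*13^1=-174720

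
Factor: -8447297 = -1 * 263^1 * 32119^1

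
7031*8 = 56248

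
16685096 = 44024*379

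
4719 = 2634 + 2085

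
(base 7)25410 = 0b1101001000000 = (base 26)9oc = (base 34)5rm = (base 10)6720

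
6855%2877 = 1101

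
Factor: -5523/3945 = -1*5^(-1)*7^1 = -7/5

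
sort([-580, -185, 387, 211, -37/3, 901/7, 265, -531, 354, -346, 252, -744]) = [-744, -580, -531, -346, -185, -37/3, 901/7, 211, 252, 265, 354, 387]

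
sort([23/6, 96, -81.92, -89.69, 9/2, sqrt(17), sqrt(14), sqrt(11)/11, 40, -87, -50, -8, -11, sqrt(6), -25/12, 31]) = [-89.69, -87, -81.92, -50, -11, -8, -25/12, sqrt(11)/11, sqrt(6), sqrt(14), 23/6, sqrt(17), 9/2, 31, 40, 96]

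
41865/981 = 42 + 221/327 ≈ 42.68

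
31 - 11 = 20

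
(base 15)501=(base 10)1126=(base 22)274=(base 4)101212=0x466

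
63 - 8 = 55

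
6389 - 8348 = -1959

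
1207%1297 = 1207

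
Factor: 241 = 241^1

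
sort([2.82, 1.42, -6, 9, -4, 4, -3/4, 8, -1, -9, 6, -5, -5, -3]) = [-9, -6, -5, -5, -4, -3, -1, -3/4, 1.42, 2.82, 4, 6, 8, 9]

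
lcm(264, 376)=12408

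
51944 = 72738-20794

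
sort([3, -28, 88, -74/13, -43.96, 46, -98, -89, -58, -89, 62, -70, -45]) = [-98, -89, -89, -70, -58, -45, -43.96, -28, -74/13, 3, 46, 62, 88]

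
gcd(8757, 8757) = 8757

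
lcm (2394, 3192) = 9576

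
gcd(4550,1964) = 2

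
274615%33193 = 9071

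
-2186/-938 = 1093/469 ≈ 2.33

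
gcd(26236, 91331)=1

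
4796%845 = 571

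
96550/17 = 5679+7/17 ≈ 5679.41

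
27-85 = -58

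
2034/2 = 1017 = 1017.00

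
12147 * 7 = 85029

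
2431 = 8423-5992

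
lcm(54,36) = 108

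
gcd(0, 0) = 0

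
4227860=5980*707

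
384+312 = 696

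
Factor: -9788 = -1*2^2*2447^1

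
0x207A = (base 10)8314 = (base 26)C7K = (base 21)IHJ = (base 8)20172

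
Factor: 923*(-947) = -1*13^1*71^1*947^1 = -874081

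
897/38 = 23 + 23/38 ≈ 23.61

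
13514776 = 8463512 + 5051264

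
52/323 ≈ 0.161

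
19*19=361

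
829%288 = 253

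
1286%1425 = 1286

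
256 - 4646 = -4390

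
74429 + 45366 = 119795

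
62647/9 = 6960 + 7/9 ≈ 6960.78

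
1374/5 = 274 + 4/5 = 274.80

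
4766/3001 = 1+1765/3001 ≈ 1.59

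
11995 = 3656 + 8339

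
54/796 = 27/398 ≈ 0.0678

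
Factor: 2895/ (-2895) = -1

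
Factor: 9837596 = 2^2*193^1*12743^1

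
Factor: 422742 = 2^1 * 3^1 * 70457^1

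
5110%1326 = 1132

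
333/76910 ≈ 0.00433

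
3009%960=129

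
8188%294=250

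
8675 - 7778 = 897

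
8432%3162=2108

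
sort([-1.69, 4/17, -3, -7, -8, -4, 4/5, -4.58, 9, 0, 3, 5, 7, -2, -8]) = [-8, -8, -7, -4.58, -4, -3, -2, -1.69, 0, 4/17, 4/5, 3, 5, 7, 9]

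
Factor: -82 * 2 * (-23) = 2^2 * 23^1 * 41^1 = 3772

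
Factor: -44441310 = -1*2^1*3^1*5^1*1481377^1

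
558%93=0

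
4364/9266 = 2182/4633≈0.471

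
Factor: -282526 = -1*2^1*141263^1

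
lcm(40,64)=320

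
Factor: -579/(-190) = 2^(-1)*3^1*5^(-1)*19^(-1)*193^1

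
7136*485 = 3460960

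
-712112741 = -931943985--219831244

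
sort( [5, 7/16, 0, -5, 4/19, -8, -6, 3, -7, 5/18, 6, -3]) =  [-8, -7, -6, -5, -3, 0, 4/19, 5/18, 7/16, 3, 5, 6]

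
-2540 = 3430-5970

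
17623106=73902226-56279120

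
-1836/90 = -102/5 = -20.40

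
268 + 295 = 563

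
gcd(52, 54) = 2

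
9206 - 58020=-48814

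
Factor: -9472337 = -1 * 7^2 * 79^1 * 2447^1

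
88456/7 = 12636 + 4/7 ≈ 12636.57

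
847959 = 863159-15200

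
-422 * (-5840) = 2464480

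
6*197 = 1182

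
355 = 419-64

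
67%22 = 1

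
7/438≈0.0160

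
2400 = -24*(-100) 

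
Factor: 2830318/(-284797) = -1*2^1*31^(-1)*139^1*9187^(-1)*10181^1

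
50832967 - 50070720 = 762247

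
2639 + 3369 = 6008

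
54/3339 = 6/371 ≈ 0.0162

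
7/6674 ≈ 0.00105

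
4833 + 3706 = 8539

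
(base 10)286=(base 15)141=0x11e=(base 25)bb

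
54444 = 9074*6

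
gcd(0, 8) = 8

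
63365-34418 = 28947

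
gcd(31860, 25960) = 1180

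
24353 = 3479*7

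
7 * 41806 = 292642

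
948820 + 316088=1264908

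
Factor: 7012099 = 7012099^1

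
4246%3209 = 1037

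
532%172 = 16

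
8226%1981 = 302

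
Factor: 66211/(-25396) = -1*2^(-2)*7^(-1)*73^1 = -73/28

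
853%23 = 2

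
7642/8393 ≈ 0.911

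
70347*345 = 24269715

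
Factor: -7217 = -1*7^1*1031^1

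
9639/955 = 10+89/955 ≈ 10.09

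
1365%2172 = 1365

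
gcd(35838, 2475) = 99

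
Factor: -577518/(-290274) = 479^(-1)*953^1 = 953/479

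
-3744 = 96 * (-39)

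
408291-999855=-591564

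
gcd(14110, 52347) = 1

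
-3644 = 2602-6246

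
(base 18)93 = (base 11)140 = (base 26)69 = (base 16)a5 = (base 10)165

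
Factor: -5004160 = -1 * 2^7 * 5^1 * 7^1 * 1117^1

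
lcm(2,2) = 2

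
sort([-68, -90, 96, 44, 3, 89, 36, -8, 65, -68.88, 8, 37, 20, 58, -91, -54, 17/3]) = [-91, -90, -68.88, -68, -54, -8, 3, 17/3, 8, 20, 36, 37, 44, 58, 65, 89, 96]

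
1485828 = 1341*1108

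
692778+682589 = 1375367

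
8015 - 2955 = 5060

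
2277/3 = 759 = 759.00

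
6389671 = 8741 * 731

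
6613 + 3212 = 9825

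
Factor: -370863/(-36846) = 2^(-1)*23^(-1)*463^1 = 463/46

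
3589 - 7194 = -3605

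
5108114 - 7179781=-2071667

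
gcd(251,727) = 1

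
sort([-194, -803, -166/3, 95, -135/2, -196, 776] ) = [-803, -196, -194, -135/2, -166/3, 95, 776] 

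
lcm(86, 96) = 4128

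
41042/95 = 432 + 2/95 ≈ 432.02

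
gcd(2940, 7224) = 84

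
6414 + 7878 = 14292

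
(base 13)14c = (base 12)175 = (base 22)ad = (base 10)233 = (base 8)351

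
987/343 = 141/49 ≈ 2.88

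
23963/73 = 328 + 19/73 ≈ 328.26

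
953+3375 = 4328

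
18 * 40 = 720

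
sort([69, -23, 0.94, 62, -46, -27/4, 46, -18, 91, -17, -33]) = [-46, -33, -23, -18, -17, -27/4, 0.94, 46, 62, 69, 91]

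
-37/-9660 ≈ 0.00383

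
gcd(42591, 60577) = 1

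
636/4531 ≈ 0.140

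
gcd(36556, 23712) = 988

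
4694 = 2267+2427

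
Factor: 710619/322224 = 2^(-4)*7^(-1)*13^1*19^1 = 247/112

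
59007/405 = 19669/135 ≈ 145.70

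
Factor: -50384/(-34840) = 2^1*5^(-1)*13^(-1)*47^1 = 94/65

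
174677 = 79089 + 95588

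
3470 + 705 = 4175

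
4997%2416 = 165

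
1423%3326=1423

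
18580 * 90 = 1672200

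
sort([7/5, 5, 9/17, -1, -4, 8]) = [-4, -1, 9/17, 7/5, 5, 8]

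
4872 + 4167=9039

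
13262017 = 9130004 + 4132013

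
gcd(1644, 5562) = 6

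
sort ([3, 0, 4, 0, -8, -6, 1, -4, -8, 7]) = [-8, -8, -6, -4, 0, 0, 1, 3, 4, 7]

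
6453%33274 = 6453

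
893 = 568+325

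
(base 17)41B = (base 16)4A0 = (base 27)1GN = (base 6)5252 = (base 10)1184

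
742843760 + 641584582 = 1384428342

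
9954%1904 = 434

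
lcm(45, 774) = 3870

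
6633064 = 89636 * 74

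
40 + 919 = 959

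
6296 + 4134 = 10430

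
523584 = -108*(-4848)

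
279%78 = 45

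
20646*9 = 185814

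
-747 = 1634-2381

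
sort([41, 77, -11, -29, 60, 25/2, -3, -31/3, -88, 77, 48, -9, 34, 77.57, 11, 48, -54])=[-88, -54, -29, -11, -31/3, -9, -3, 11, 25/2, 34, 41, 48, 48, 60, 77, 77, 77.57]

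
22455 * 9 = 202095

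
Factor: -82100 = -1 * 2^2 * 5^2 * 821^1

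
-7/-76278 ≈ 0.0000918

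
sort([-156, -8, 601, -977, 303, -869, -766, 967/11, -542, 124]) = [-977, -869, -766, -542, -156, -8, 967/11, 124, 303, 601]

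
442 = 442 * 1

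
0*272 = 0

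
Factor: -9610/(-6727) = 2^1*5^1*7^(-1) = 10/7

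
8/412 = 2/103 ≈ 0.0194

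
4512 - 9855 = -5343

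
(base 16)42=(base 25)2g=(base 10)66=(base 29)28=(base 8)102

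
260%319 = 260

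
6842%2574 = 1694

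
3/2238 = 1/746 ≈ 0.00134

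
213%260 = 213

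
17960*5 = 89800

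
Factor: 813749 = 813749^1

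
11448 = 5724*2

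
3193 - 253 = 2940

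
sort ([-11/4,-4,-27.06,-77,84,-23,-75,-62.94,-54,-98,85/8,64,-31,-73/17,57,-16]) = [-98,-77,-75,-62.94,-54,-31,-27.06,-23,-16,-73/17,-4,-11/4,85/8,57,64,84]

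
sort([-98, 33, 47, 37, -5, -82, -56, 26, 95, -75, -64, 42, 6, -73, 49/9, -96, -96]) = [-98, -96, -96, -82, -75, -73, -64, -56, -5, 49/9, 6, 26, 33, 37, 42, 47, 95]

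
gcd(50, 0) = 50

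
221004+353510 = 574514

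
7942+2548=10490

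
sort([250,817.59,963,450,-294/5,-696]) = [-696,-294/5,250,450,817.59,963]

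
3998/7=571 + 1/7 ≈ 571.14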